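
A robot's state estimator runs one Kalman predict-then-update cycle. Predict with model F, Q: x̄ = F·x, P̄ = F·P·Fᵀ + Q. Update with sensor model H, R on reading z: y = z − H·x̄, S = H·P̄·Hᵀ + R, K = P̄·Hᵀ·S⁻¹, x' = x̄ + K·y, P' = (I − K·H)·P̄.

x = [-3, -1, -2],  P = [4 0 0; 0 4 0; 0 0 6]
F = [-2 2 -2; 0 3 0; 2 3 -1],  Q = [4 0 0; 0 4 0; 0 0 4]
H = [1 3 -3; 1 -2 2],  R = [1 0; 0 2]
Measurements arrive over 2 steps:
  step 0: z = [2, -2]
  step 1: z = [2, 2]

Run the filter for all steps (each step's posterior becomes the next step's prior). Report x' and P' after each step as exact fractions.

step 0: x' = [-6772/22737, -13505/2067, -15137/2067], P' = [19684/22737 680/2067 1004/2067; 680/2067 62696/2067 62804/2067; 1004/2067 62804/2067 63158/2067]
step 1: x' = [47103704/22625753, -78940377/22625753, -78251072/22625753], P' = [90423892/113128765 -126911352/113128765 -110571764/113128765; -126911352/113128765 6102497132/113128765 6055017124/113128765; -110571764/113128765 6055017124/113128765 6020750338/113128765]

step 0: x̄ = F·x = [8, -3, -7]
step 0: P̄ = F·P·Fᵀ + Q = [60 24 20; 24 40 36; 20 36 62]
step 0: y = z − H·x̄ = [-18, -2]
step 0: S = H·P̄·Hᵀ + R = [355 -116; -116 166]
step 0: K = P̄·Hᵀ·S⁻¹ = [8992/22737 13406/22737; 356/2067 448/2067; -58/2067 856/2067]
step 0: x' = x̄ + K·y = [-6772/22737, -13505/2067, -15137/2067]
step 0: P' = (I − K·H)·P̄ = [19684/22737 680/2067 1004/2067; 680/2067 62696/2067 62804/2067; 1004/2067 62804/2067 63158/2067]
step 1: x̄ = F·x = [49448/22737, -13505/689, -292702/22737]
step 1: P̄ = F·P·Fᵀ + Q = [209020/22737 -1576/689 -115124/22737; -1576/689 190844/689 126644/689; -115124/22737 126644/689 2971846/22737]
step 1: y = z − H·x̄ = [454915/22737, -103300/7579]
step 1: S = H·P̄·Hᵀ + R = [8811199/22737 -1731676/7579; -1731676/7579 1215602/7579]
step 1: K = P̄·Hᵀ·S⁻¹ = [41405128/113128765 61551534/113128765; 15528672/113128765 -110935684/113128765; -7771406/113128765 -89552668/113128765]
step 1: x' = x̄ + K·y = [47103704/22625753, -78940377/22625753, -78251072/22625753]
step 1: P' = (I − K·H)·P̄ = [90423892/113128765 -126911352/113128765 -110571764/113128765; -126911352/113128765 6102497132/113128765 6055017124/113128765; -110571764/113128765 6055017124/113128765 6020750338/113128765]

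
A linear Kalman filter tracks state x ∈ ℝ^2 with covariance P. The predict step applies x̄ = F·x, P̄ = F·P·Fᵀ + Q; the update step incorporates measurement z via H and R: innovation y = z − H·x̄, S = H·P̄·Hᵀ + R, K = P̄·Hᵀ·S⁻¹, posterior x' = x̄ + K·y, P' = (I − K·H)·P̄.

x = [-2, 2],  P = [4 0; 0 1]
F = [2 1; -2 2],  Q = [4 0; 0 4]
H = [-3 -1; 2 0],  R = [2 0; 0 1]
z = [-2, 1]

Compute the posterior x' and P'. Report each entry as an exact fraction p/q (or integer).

x̄ = F·x = [-2, 8]
P̄ = F·P·Fᵀ + Q = [21 -14; -14 24]
y = z − H·x̄ = [0, 5]
S = H·P̄·Hᵀ + R = [131 -98; -98 85]
K = P̄·Hᵀ·S⁻¹ = [-49/1531 700/1531; -1214/1531 -1904/1531]
x' = x̄ + K·y = [438/1531, 2728/1531]
P' = (I − K·H)·P̄ = [350/1531 -952/1531; -952/1531 5284/1531]

x' = [438/1531, 2728/1531]
P' = [350/1531 -952/1531; -952/1531 5284/1531]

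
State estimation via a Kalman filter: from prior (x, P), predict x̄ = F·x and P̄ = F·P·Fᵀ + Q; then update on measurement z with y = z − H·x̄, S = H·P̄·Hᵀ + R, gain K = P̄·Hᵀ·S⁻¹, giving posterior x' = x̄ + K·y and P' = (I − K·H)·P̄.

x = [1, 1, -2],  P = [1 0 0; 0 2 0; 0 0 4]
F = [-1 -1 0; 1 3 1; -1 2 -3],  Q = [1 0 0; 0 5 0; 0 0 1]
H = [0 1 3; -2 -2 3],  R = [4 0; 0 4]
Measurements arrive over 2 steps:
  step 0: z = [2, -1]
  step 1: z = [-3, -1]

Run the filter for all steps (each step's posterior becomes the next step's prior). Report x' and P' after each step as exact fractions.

step 0: x' = [-5123/3577, 162457/82271, 4231/82271], P' = [9788/3577 -7244/3577 1984/3577; -7244/3577 192088/82271 -22516/82271; 1984/3577 -22516/82271 29276/82271]
step 1: x' = [-990458332/2128068735, -302526502/2128068735, -116628887/141871249], P' = [4160420699/2128068735 -2900870266/2128068735 61698986/141871249; -2900870266/2128068735 3767774324/2128068735 -22687632/141871249; 61698986/141871249 -22687632/141871249 48446408/141871249]

step 0: x̄ = F·x = [-2, 2, 7]
step 0: P̄ = F·P·Fᵀ + Q = [4 -7 -3; -7 28 -1; -3 -1 46]
step 0: y = z − H·x̄ = [-21, -22]
step 0: S = H·P̄·Hᵀ + R = [440 393; 393 538]
step 0: K = P̄·Hᵀ·S⁻¹ = [-323/3577 216/3577; 31135/82271 -29625/82271; 16328/82271 10399/82271]
step 0: x' = x̄ + K·y = [-5123/3577, 162457/82271, 4231/82271]
step 0: P' = (I − K·H)·P̄ = [9788/3577 -7244/3577 1984/3577; -7244/3577 192088/82271 -22516/82271; 1984/3577 -22516/82271 29276/82271]
step 1: x̄ = F·x = [-44628/82271, 16251/3577, 430050/82271]
step 1: P̄ = F·P·Fᵀ + Q = [166259/82271 -6872/3577 76908/82271; -6872/3577 58741/3577 42664/3577; 76908/82271 42664/3577 2549663/82271]
step 1: y = z − H·x̄ = [-1910736/82271, -714131/82271]
step 1: S = H·P̄·Hᵀ + R = [30514726/82271 17155729/82271; 17155729/82271 15382651/82271]
step 1: K = P̄·Hᵀ·S⁻¹ = [-31103974/2128068735 64338376/2128068735; 686707721/2128068735 -688687889/2128068735; 30662898/141871249 16829129/141871249]
step 1: x' = x̄ + K·y = [-990458332/2128068735, -302526502/2128068735, -116628887/141871249]
step 1: P' = (I − K·H)·P̄ = [4160420699/2128068735 -2900870266/2128068735 61698986/141871249; -2900870266/2128068735 3767774324/2128068735 -22687632/141871249; 61698986/141871249 -22687632/141871249 48446408/141871249]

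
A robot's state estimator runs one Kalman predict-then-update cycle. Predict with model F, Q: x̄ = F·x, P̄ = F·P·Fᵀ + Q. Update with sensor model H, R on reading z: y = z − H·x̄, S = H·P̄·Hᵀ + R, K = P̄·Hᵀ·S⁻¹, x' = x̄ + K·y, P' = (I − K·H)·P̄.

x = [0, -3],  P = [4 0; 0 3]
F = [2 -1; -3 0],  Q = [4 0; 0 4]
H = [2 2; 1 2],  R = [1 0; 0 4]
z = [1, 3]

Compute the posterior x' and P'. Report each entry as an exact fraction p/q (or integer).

x̄ = F·x = [3, 0]
P̄ = F·P·Fᵀ + Q = [23 -24; -24 40]
y = z − H·x̄ = [-5, 0]
S = H·P̄·Hᵀ + R = [61 62; 62 91]
K = P̄·Hᵀ·S⁻¹ = [456/569 -467/569; -560/1707 1432/1707]
x' = x̄ + K·y = [-573/569, 2800/1707]
P' = (I − K·H)·P̄ = [2324/569 -2096/569; -2096/569 6008/1707]

x' = [-573/569, 2800/1707]
P' = [2324/569 -2096/569; -2096/569 6008/1707]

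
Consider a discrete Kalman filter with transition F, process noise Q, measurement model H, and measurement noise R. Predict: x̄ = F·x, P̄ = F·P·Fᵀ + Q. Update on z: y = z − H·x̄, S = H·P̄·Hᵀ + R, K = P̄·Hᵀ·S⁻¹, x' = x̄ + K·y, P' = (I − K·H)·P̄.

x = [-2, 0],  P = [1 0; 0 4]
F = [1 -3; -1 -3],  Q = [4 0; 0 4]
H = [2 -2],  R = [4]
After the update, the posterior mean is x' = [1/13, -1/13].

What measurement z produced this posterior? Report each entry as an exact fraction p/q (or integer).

x̄ = F·x = [-2, 2]
P̄ = F·P·Fᵀ + Q = [41 35; 35 41]
S = H·P̄·Hᵀ + R = [52]
K = P̄·Hᵀ·S⁻¹ = [3/13; -3/13]
x' − x̄ = [27/13, -27/13] = K·y
y = (KᵀK)⁻¹·Kᵀ·(x' − x̄) = [9]
z = y + H·x̄ = [9] + [-8] = [1]

z = [1]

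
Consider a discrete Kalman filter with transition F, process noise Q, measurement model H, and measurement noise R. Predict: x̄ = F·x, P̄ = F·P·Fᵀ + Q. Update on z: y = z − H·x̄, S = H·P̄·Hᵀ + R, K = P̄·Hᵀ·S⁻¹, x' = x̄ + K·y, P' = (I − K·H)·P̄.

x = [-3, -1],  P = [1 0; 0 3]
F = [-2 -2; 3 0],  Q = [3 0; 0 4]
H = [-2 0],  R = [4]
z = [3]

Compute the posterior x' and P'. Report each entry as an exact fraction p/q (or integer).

x' = [-41/40, -123/20]
P' = [19/20 -3/10; -3/10 56/5]

x̄ = F·x = [8, -9]
P̄ = F·P·Fᵀ + Q = [19 -6; -6 13]
y = z − H·x̄ = [19]
S = H·P̄·Hᵀ + R = [80]
K = P̄·Hᵀ·S⁻¹ = [-19/40; 3/20]
x' = x̄ + K·y = [-41/40, -123/20]
P' = (I − K·H)·P̄ = [19/20 -3/10; -3/10 56/5]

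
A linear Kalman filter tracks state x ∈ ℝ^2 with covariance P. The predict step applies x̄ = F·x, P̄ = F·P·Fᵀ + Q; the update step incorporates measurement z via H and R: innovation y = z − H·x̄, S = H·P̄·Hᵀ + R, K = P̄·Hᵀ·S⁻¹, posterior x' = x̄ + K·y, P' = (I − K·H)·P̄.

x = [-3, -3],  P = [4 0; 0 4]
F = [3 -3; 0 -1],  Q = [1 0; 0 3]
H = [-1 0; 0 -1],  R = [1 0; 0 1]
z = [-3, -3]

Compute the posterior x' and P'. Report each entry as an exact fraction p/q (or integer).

x' = [165/56, 345/112]
P' = [55/56 3/112; 3/112 187/224]

x̄ = F·x = [0, 3]
P̄ = F·P·Fᵀ + Q = [73 12; 12 7]
y = z − H·x̄ = [-3, 0]
S = H·P̄·Hᵀ + R = [74 12; 12 8]
K = P̄·Hᵀ·S⁻¹ = [-55/56 -3/112; -3/112 -187/224]
x' = x̄ + K·y = [165/56, 345/112]
P' = (I − K·H)·P̄ = [55/56 3/112; 3/112 187/224]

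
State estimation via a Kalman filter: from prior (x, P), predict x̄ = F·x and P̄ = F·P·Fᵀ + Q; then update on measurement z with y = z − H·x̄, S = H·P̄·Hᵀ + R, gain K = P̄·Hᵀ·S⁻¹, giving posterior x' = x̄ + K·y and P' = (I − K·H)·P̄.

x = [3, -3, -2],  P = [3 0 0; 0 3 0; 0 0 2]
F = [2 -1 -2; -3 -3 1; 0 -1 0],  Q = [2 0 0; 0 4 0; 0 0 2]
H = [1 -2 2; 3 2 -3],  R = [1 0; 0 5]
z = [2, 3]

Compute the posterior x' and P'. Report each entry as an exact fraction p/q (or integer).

x̄ = F·x = [13, -2, 3]
P̄ = F·P·Fᵀ + Q = [25 -13 3; -13 60 9; 3 9 5]
y = z − H·x̄ = [-21, -23]
S = H·P̄·Hᵀ + R = [278 -44; -44 197]
K = P̄·Hᵀ·S⁻¹ = [12989/52830 6814/26415; -20279/52830 4976/26415; -457/52830 1558/26415]
x' = x̄ + K·y = [100577/52830, 91303/52830, 96419/52830]
P' = (I − K·H)·P̄ = [35257/52830 71033/52830 59899/52830; 71033/52830 300307/52830 254651/52830; 59899/52830 254651/52830 224473/52830]

x' = [100577/52830, 91303/52830, 96419/52830]
P' = [35257/52830 71033/52830 59899/52830; 71033/52830 300307/52830 254651/52830; 59899/52830 254651/52830 224473/52830]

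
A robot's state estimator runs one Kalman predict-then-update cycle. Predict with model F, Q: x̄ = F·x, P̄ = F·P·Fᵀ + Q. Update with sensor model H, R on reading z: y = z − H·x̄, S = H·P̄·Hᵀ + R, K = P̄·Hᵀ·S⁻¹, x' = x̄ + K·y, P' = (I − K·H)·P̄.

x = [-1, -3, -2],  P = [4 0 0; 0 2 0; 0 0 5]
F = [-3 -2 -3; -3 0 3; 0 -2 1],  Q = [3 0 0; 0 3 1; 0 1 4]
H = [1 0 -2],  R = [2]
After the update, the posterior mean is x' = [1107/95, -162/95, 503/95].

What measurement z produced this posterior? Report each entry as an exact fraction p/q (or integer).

z = [1]

x̄ = F·x = [15, -3, 4]
P̄ = F·P·Fᵀ + Q = [92 -9 -7; -9 84 16; -7 16 17]
S = H·P̄·Hᵀ + R = [190]
K = P̄·Hᵀ·S⁻¹ = [53/95; -41/190; -41/190]
x' − x̄ = [-318/95, 123/95, 123/95] = K·y
y = (KᵀK)⁻¹·Kᵀ·(x' − x̄) = [-6]
z = y + H·x̄ = [-6] + [7] = [1]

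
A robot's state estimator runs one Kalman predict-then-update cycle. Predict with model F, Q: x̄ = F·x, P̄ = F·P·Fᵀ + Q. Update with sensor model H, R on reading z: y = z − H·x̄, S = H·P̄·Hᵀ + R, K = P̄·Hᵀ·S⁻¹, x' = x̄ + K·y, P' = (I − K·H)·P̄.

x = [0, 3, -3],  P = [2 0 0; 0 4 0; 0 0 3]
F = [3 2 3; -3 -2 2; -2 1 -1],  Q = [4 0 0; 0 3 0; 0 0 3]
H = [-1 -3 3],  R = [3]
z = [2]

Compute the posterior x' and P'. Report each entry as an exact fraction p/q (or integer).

x̄ = F·x = [-3, -12, 6]
P̄ = F·P·Fᵀ + Q = [65 -16 -13; -16 49 -2; -13 -2 18]
y = z − H·x̄ = [-55]
S = H·P̄·Hᵀ + R = [689]
K = P̄·Hᵀ·S⁻¹ = [-56/689; -137/689; 73/689]
x' = x̄ + K·y = [1013/689, -733/689, 119/689]
P' = (I − K·H)·P̄ = [41649/689 -18696/689 -4869/689; -18696/689 14992/689 8623/689; -4869/689 8623/689 7073/689]

x' = [1013/689, -733/689, 119/689]
P' = [41649/689 -18696/689 -4869/689; -18696/689 14992/689 8623/689; -4869/689 8623/689 7073/689]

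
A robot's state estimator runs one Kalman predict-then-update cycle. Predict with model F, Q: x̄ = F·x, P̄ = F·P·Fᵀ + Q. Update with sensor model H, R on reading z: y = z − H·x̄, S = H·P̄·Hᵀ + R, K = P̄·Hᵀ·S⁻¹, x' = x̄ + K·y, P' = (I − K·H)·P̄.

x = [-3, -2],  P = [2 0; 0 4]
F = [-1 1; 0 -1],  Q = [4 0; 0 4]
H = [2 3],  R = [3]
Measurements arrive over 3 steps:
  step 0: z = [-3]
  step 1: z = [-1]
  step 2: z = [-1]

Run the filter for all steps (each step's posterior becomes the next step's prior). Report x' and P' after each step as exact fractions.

step 0: x̄ = F·x = [1, 2]
step 0: P̄ = F·P·Fᵀ + Q = [10 -4; -4 8]
step 0: y = z − H·x̄ = [-11]
step 0: S = H·P̄·Hᵀ + R = [67]
step 0: K = P̄·Hᵀ·S⁻¹ = [8/67; 16/67]
step 0: x' = x̄ + K·y = [-21/67, -42/67]
step 0: P' = (I − K·H)·P̄ = [606/67 -396/67; -396/67 280/67]
step 1: x̄ = F·x = [-21/67, 42/67]
step 1: P̄ = F·P·Fᵀ + Q = [1946/67 -676/67; -676/67 548/67]
step 1: y = z − H·x̄ = [-151/67]
step 1: S = H·P̄·Hᵀ + R = [4805/67]
step 1: K = P̄·Hᵀ·S⁻¹ = [1864/4805; 292/4805]
step 1: x' = x̄ + K·y = [-5707/4805, 2354/4805]
step 1: P' = (I − K·H)·P̄ = [87702/4805 -56604/4805; -56604/4805 38028/4805]
step 2: x̄ = F·x = [8061/4805, -2354/4805]
step 2: P̄ = F·P·Fᵀ + Q = [258158/4805 -94632/4805; -94632/4805 57248/4805]
step 2: y = z − H·x̄ = [-2773/961]
step 2: S = H·P̄·Hᵀ + R = [85339/961]
step 2: K = P̄·Hᵀ·S⁻¹ = [46484/85339; -3504/85339]
step 2: x' = x̄ + K·y = [45179/426695, -158486/426695]
step 2: P' = (I − K·H)·P̄ = [11682762/426695 -7556088/426695; -7556088/426695 5019872/426695]

step 0: x' = [-21/67, -42/67], P' = [606/67 -396/67; -396/67 280/67]
step 1: x' = [-5707/4805, 2354/4805], P' = [87702/4805 -56604/4805; -56604/4805 38028/4805]
step 2: x' = [45179/426695, -158486/426695], P' = [11682762/426695 -7556088/426695; -7556088/426695 5019872/426695]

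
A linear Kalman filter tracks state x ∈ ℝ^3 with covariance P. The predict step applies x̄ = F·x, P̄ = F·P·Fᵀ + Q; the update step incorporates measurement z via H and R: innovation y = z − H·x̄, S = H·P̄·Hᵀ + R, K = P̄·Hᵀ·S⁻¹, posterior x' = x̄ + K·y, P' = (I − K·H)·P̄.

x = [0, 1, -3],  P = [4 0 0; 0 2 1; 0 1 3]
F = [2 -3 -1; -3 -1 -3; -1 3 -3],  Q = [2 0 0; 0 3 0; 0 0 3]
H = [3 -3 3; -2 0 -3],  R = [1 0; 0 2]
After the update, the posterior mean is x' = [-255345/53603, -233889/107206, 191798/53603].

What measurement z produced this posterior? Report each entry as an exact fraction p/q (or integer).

x̄ = F·x = [0, 8, 12]
P̄ = F·P·Fᵀ + Q = [45 1 -11; 1 74 27; -11 27 34]
S = H·P̄·Hᵀ + R = [676 -162; -162 356]
K = P̄·Hᵀ·S⁻¹ = [13005/107206 -11247/107206; -31287/107206 -19616/53603; -4308/53603 -14006/53603]
x' − x̄ = [-255345/53603, -1091537/107206, -451438/53603] = K·y
y = (KᵀK)⁻¹·Kᵀ·(x' − x̄) = [-9, 35]
z = y + H·x̄ = [-9, 35] + [12, -36] = [3, -1]

z = [3, -1]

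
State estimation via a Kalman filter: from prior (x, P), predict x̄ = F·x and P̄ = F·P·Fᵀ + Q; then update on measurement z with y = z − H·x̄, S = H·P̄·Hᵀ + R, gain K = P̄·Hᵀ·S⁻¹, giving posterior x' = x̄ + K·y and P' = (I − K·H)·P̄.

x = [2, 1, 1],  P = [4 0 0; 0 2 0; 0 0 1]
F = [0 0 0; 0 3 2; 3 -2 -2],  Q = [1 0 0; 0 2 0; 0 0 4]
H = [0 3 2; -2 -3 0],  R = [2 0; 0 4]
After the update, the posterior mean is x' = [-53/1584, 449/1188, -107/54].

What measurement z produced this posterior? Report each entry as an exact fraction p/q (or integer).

z = [-3, -1]

x̄ = F·x = [0, 5, 2]
P̄ = F·P·Fᵀ + Q = [1 0 0; 0 24 -16; 0 -16 52]
S = H·P̄·Hᵀ + R = [234 -120; -120 224]
K = P̄·Hᵀ·S⁻¹ = [-5/792 -13/1056; 5/594 -251/792; 13/27 17/36]
x' − x̄ = [-53/1584, -5491/1188, -215/54] = K·y
y = (KᵀK)⁻¹·Kᵀ·(x' − x̄) = [-22, 14]
z = y + H·x̄ = [-22, 14] + [19, -15] = [-3, -1]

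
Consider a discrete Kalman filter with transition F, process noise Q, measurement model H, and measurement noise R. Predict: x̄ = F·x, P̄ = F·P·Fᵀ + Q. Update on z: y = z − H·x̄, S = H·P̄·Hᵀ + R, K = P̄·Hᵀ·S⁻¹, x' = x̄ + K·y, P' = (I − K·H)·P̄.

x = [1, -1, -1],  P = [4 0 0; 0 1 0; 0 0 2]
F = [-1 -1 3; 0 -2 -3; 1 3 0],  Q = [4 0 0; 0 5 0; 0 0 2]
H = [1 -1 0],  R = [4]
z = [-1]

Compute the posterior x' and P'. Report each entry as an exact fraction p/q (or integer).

x̄ = F·x = [-3, 5, -2]
P̄ = F·P·Fᵀ + Q = [27 -16 -7; -16 27 -6; -7 -6 15]
y = z − H·x̄ = [7]
S = H·P̄·Hᵀ + R = [90]
K = P̄·Hᵀ·S⁻¹ = [43/90; -43/90; -1/90]
x' = x̄ + K·y = [31/90, 149/90, -187/90]
P' = (I − K·H)·P̄ = [581/90 409/90 -587/90; 409/90 581/90 -583/90; -587/90 -583/90 1349/90]

x' = [31/90, 149/90, -187/90]
P' = [581/90 409/90 -587/90; 409/90 581/90 -583/90; -587/90 -583/90 1349/90]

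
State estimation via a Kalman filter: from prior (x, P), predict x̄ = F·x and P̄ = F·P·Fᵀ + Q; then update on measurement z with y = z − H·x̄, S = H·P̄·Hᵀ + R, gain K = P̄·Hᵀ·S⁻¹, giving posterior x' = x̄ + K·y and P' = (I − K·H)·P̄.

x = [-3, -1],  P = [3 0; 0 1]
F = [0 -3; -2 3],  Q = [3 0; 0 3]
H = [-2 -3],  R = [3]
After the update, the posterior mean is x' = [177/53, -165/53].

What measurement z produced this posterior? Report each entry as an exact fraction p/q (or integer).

x̄ = F·x = [3, 3]
P̄ = F·P·Fᵀ + Q = [12 -9; -9 24]
S = H·P̄·Hᵀ + R = [159]
K = P̄·Hᵀ·S⁻¹ = [1/53; -18/53]
x' − x̄ = [18/53, -324/53] = K·y
y = (KᵀK)⁻¹·Kᵀ·(x' − x̄) = [18]
z = y + H·x̄ = [18] + [-15] = [3]

z = [3]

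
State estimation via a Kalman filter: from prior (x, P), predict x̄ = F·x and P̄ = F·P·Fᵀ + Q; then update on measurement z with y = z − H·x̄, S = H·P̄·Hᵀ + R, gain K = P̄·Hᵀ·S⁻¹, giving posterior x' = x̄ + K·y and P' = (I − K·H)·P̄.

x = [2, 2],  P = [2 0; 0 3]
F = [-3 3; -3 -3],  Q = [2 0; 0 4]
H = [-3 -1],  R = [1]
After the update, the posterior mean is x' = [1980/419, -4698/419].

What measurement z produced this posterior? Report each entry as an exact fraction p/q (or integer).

x̄ = F·x = [0, -12]
P̄ = F·P·Fᵀ + Q = [47 -9; -9 49]
S = H·P̄·Hᵀ + R = [419]
K = P̄·Hᵀ·S⁻¹ = [-132/419; -22/419]
x' − x̄ = [1980/419, 330/419] = K·y
y = (KᵀK)⁻¹·Kᵀ·(x' − x̄) = [-15]
z = y + H·x̄ = [-15] + [12] = [-3]

z = [-3]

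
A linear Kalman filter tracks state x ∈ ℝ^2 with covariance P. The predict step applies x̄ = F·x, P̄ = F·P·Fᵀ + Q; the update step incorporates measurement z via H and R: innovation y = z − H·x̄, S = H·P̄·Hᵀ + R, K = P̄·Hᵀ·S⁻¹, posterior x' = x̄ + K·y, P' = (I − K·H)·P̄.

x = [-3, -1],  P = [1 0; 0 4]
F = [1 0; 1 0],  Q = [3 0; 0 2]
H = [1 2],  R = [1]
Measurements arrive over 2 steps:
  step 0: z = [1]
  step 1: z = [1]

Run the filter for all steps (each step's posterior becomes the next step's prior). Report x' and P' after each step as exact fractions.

step 0: x̄ = F·x = [-3, -3]
step 0: P̄ = F·P·Fᵀ + Q = [4 1; 1 3]
step 0: y = z − H·x̄ = [10]
step 0: S = H·P̄·Hᵀ + R = [21]
step 0: K = P̄·Hᵀ·S⁻¹ = [2/7; 1/3]
step 0: x' = x̄ + K·y = [-1/7, 1/3]
step 0: P' = (I − K·H)·P̄ = [16/7 -1; -1 2/3]
step 1: x̄ = F·x = [-1/7, -1/7]
step 1: P̄ = F·P·Fᵀ + Q = [37/7 16/7; 16/7 30/7]
step 1: y = z − H·x̄ = [10/7]
step 1: S = H·P̄·Hᵀ + R = [228/7]
step 1: K = P̄·Hᵀ·S⁻¹ = [23/76; 1/3]
step 1: x' = x̄ + K·y = [11/38, 1/3]
step 1: P' = (I − K·H)·P̄ = [175/76 -1; -1 2/3]

step 0: x' = [-1/7, 1/3], P' = [16/7 -1; -1 2/3]
step 1: x' = [11/38, 1/3], P' = [175/76 -1; -1 2/3]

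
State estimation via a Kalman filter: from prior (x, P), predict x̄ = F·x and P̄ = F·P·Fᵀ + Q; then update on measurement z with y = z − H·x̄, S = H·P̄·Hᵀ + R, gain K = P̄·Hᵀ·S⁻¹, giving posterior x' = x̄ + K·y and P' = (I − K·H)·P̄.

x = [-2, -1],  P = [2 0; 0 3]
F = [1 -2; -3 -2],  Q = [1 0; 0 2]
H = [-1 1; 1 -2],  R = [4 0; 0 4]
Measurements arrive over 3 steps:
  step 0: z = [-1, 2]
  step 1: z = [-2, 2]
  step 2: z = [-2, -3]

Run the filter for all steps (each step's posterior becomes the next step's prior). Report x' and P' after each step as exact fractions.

step 0: x̄ = F·x = [0, 8]
step 0: P̄ = F·P·Fᵀ + Q = [15 6; 6 32]
step 0: y = z − H·x̄ = [-9, 18]
step 0: S = H·P̄·Hᵀ + R = [39 -61; -61 123]
step 0: K = P̄·Hᵀ·S⁻¹ = [-231/269 -108/269; -85/269 -169/269]
step 0: x' = x̄ + K·y = [135/269, -125/269]
step 0: P' = (I − K·H)·P̄ = [2280/269 1356/269; 1356/269 1016/269]
step 1: x̄ = F·x = [385/269, -155/269]
step 1: P̄ = F·P·Fᵀ + Q = [1189/269 2648/269; 2648/269 41394/269]
step 1: y = z − H·x̄ = [2/269, -157/269]
step 1: S = H·P̄·Hᵀ + R = [38363/269 -76033/269; -76033/269 157249/269]
step 1: K = P̄·Hᵀ·S⁻¹ = [-153980/467521 -86663/467521; -957/467521 -238729/467521]
step 1: x' = x̄ + K·y = [718564/467521, -130064/467521]
step 1: P' = (I − K·H)·P̄ = [1578492/467521 962572/467521; 962572/467521 958744/467521]
step 2: x̄ = F·x = [978692/467521, -1895564/467521]
step 2: P̄ = F·P·Fᵀ + Q = [2030701/467521 2949788/467521; 2949788/467521 30527310/467521]
step 2: y = z − H·x̄ = [1939214/467521, -6172383/467521]
step 2: S = H·P̄·Hᵀ + R = [28528519/467521 -54235957/467521; -54235957/467521 114210873/467521]
step 2: K = P̄·Hᵀ·S⁻¹ = [-112147272/338731339 -64730473/338731339; -1837679/338731339 -173202387/338731339]
step 2: x' = x̄ + K·y = [1098511859/338731339, 905672439/338731339]
step 2: P' = (I − K·H)·P̄ = [1156100068/338731339 707510980/338731339; 707510980/338731339 700160264/338731339]

step 0: x' = [135/269, -125/269], P' = [2280/269 1356/269; 1356/269 1016/269]
step 1: x' = [718564/467521, -130064/467521], P' = [1578492/467521 962572/467521; 962572/467521 958744/467521]
step 2: x' = [1098511859/338731339, 905672439/338731339], P' = [1156100068/338731339 707510980/338731339; 707510980/338731339 700160264/338731339]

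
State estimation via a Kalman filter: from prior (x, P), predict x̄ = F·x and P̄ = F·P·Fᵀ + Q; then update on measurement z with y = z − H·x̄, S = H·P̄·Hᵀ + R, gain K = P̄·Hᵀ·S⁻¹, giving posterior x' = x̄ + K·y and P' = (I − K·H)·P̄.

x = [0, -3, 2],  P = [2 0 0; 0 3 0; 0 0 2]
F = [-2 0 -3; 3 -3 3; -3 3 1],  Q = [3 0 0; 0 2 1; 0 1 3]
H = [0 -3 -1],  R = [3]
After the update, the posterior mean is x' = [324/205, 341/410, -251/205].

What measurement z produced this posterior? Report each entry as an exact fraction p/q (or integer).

z = [-1]

x̄ = F·x = [-6, 15, -7]
P̄ = F·P·Fᵀ + Q = [29 -30 6; -30 65 -38; 6 -38 50]
S = H·P̄·Hᵀ + R = [410]
K = P̄·Hᵀ·S⁻¹ = [42/205; -157/410; 32/205]
x' − x̄ = [1554/205, -5809/410, 1184/205] = K·y
y = (KᵀK)⁻¹·Kᵀ·(x' − x̄) = [37]
z = y + H·x̄ = [37] + [-38] = [-1]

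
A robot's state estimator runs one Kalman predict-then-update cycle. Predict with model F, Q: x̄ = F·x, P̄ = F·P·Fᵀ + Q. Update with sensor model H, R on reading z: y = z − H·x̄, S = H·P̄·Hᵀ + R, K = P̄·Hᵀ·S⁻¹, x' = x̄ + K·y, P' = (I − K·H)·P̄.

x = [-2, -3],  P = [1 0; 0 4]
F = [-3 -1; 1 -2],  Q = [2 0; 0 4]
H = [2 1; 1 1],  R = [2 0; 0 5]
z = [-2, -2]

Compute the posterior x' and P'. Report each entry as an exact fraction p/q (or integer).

x̄ = F·x = [9, 4]
P̄ = F·P·Fᵀ + Q = [15 5; 5 21]
y = z − H·x̄ = [-24, -15]
S = H·P̄·Hᵀ + R = [103 66; 66 51]
K = P̄·Hᵀ·S⁻¹ = [155/299 -250/897; -45/299 632/897]
x' = x̄ + K·y = [17/23, -68/23]
P' = (I − K·H)·P̄ = [2180/897 -3430/897; -3430/897 6590/897]

x' = [17/23, -68/23]
P' = [2180/897 -3430/897; -3430/897 6590/897]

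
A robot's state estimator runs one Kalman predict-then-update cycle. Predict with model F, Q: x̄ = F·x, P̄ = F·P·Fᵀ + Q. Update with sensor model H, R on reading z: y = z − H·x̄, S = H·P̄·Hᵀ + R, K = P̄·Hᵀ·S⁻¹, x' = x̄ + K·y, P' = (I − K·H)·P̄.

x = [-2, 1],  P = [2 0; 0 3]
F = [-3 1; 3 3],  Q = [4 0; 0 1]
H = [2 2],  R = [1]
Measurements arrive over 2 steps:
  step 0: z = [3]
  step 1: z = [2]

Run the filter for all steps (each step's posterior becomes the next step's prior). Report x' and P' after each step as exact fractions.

step 0: x̄ = F·x = [7, -3]
step 0: P̄ = F·P·Fᵀ + Q = [25 -9; -9 46]
step 0: y = z − H·x̄ = [-5]
step 0: S = H·P̄·Hᵀ + R = [213]
step 0: K = P̄·Hᵀ·S⁻¹ = [32/213; 74/213]
step 0: x' = x̄ + K·y = [1331/213, -1009/213]
step 0: P' = (I − K·H)·P̄ = [4301/213 -4285/213; -4285/213 4322/213]
step 1: x̄ = F·x = [-5002/213, 322/71]
step 1: P̄ = F·P·Fᵀ + Q = [69593/213 -11/71; -11/71 230/71]
step 1: y = z − H·x̄ = [8498/213]
step 1: S = H·P̄·Hᵀ + R = [281081/213]
step 1: K = P̄·Hᵀ·S⁻¹ = [139120/281081; 1314/281081]
step 1: x' = x̄ + K·y = [-1050354/281081, 1327186/281081]
step 1: P' = (I − K·H)·P̄ = [971341/281081 -901781/281081; -901781/281081 902438/281081]

step 0: x' = [1331/213, -1009/213], P' = [4301/213 -4285/213; -4285/213 4322/213]
step 1: x' = [-1050354/281081, 1327186/281081], P' = [971341/281081 -901781/281081; -901781/281081 902438/281081]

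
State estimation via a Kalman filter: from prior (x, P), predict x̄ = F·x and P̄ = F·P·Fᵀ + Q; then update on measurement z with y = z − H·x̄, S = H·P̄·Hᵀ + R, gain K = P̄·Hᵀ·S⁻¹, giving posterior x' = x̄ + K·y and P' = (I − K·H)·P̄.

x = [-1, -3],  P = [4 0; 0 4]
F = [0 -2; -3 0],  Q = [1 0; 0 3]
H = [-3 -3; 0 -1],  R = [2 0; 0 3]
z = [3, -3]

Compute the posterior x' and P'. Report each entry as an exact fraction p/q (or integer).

x' = [-6294/2521, 4053/2521]
P' = [6443/2521 -5967/2521; -5967/2521 6045/2521]

x̄ = F·x = [6, 3]
P̄ = F·P·Fᵀ + Q = [17 0; 0 39]
y = z − H·x̄ = [30, 0]
S = H·P̄·Hᵀ + R = [506 117; 117 42]
K = P̄·Hᵀ·S⁻¹ = [-714/2521 1989/2521; -117/2521 -2015/2521]
x' = x̄ + K·y = [-6294/2521, 4053/2521]
P' = (I − K·H)·P̄ = [6443/2521 -5967/2521; -5967/2521 6045/2521]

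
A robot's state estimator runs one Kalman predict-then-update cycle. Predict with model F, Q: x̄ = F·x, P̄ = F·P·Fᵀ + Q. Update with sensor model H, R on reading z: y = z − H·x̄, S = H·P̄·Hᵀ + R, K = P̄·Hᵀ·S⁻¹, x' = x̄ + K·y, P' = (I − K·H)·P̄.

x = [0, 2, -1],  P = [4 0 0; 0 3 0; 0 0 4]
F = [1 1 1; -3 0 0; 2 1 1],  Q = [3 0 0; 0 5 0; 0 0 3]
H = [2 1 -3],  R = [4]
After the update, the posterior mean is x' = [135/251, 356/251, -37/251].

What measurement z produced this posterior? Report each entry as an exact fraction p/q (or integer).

z = [3]

x̄ = F·x = [1, 0, 1]
P̄ = F·P·Fᵀ + Q = [14 -12 15; -12 41 -24; 15 -24 26]
S = H·P̄·Hᵀ + R = [251]
K = P̄·Hᵀ·S⁻¹ = [-29/251; 89/251; -72/251]
x' − x̄ = [-116/251, 356/251, -288/251] = K·y
y = (KᵀK)⁻¹·Kᵀ·(x' − x̄) = [4]
z = y + H·x̄ = [4] + [-1] = [3]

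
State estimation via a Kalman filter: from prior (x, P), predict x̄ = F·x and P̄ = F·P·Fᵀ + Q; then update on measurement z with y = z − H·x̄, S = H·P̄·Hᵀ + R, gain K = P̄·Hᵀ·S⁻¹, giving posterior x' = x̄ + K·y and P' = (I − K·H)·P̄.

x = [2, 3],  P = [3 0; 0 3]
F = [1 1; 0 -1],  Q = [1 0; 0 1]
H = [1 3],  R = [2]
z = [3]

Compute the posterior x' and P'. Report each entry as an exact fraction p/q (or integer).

x' = [121/27, -2/3]
P' = [185/27 -7/3; -7/3 1]

x̄ = F·x = [5, -3]
P̄ = F·P·Fᵀ + Q = [7 -3; -3 4]
y = z − H·x̄ = [7]
S = H·P̄·Hᵀ + R = [27]
K = P̄·Hᵀ·S⁻¹ = [-2/27; 1/3]
x' = x̄ + K·y = [121/27, -2/3]
P' = (I − K·H)·P̄ = [185/27 -7/3; -7/3 1]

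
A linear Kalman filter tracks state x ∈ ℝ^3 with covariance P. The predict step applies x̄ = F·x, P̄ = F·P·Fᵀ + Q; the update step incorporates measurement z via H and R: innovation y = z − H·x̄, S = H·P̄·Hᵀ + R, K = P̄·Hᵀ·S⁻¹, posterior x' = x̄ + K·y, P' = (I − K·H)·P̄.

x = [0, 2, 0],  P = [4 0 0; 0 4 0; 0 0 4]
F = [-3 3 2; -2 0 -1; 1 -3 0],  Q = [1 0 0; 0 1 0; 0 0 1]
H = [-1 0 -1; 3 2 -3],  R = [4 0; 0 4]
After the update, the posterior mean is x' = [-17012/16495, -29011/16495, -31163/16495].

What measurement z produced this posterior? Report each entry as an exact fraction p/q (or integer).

z = [3, -1]

x̄ = F·x = [6, 0, -6]
P̄ = F·P·Fᵀ + Q = [89 16 -48; 16 21 -8; -48 -8 41]
S = H·P̄·Hᵀ + R = [38 -160; -160 2410]
K = P̄·Hᵀ·S⁻¹ = [-2793/6598 5137/32990; -52/3299 763/16495; -2841/6598 -4817/32990]
x' − x̄ = [-115982/16495, -29011/16495, 67807/16495] = K·y
y = (KᵀK)⁻¹·Kᵀ·(x' − x̄) = [3, -37]
z = y + H·x̄ = [3, -37] + [0, 36] = [3, -1]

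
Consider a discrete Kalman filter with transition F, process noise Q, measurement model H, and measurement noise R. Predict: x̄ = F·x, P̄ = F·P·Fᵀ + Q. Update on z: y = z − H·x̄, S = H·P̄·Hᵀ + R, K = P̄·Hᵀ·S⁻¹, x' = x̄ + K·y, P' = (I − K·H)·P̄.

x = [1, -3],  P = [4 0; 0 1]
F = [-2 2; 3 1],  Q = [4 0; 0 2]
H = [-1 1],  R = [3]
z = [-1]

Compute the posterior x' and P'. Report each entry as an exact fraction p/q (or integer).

x̄ = F·x = [-8, 0]
P̄ = F·P·Fᵀ + Q = [24 -22; -22 39]
y = z − H·x̄ = [-9]
S = H·P̄·Hᵀ + R = [110]
K = P̄·Hᵀ·S⁻¹ = [-23/55; 61/110]
x' = x̄ + K·y = [-233/55, -549/110]
P' = (I − K·H)·P̄ = [262/55 193/55; 193/55 569/110]

x' = [-233/55, -549/110]
P' = [262/55 193/55; 193/55 569/110]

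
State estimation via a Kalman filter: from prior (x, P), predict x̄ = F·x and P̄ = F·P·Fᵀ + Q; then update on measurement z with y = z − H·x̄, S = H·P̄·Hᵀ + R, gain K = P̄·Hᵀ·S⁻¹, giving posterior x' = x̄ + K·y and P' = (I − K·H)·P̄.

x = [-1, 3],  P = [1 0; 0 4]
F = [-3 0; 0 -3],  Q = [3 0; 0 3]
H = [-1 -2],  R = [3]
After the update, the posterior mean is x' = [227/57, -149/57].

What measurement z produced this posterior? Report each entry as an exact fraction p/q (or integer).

z = [1]

x̄ = F·x = [3, -9]
P̄ = F·P·Fᵀ + Q = [12 0; 0 39]
S = H·P̄·Hᵀ + R = [171]
K = P̄·Hᵀ·S⁻¹ = [-4/57; -26/57]
x' − x̄ = [56/57, 364/57] = K·y
y = (KᵀK)⁻¹·Kᵀ·(x' − x̄) = [-14]
z = y + H·x̄ = [-14] + [15] = [1]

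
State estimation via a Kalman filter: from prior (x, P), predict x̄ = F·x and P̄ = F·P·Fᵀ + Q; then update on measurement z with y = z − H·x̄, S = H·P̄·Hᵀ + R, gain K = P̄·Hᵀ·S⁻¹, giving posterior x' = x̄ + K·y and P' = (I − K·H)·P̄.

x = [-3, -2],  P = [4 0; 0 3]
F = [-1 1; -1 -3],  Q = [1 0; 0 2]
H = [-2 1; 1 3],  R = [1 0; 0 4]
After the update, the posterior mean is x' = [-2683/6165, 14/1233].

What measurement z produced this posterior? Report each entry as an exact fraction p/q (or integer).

x̄ = F·x = [1, 9]
P̄ = F·P·Fᵀ + Q = [8 -5; -5 33]
S = H·P̄·Hᵀ + R = [86 108; 108 279]
K = P̄·Hᵀ·S⁻¹ = [-567/1370 833/6165; 41/274 344/1233]
x' − x̄ = [-8848/6165, -11083/1233] = K·y
y = (KᵀK)⁻¹·Kᵀ·(x' − x̄) = [-6, -29]
z = y + H·x̄ = [-6, -29] + [7, 28] = [1, -1]

z = [1, -1]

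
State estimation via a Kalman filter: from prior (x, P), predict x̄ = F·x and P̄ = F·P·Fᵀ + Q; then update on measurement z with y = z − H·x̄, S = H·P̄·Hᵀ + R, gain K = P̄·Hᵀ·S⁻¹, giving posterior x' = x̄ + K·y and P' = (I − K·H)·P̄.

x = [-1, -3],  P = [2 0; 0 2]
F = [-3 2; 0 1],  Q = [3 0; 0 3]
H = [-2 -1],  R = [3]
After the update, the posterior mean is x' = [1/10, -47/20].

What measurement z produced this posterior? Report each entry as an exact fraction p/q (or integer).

z = [2]

x̄ = F·x = [-3, -3]
P̄ = F·P·Fᵀ + Q = [29 4; 4 5]
S = H·P̄·Hᵀ + R = [140]
K = P̄·Hᵀ·S⁻¹ = [-31/70; -13/140]
x' − x̄ = [31/10, 13/20] = K·y
y = (KᵀK)⁻¹·Kᵀ·(x' − x̄) = [-7]
z = y + H·x̄ = [-7] + [9] = [2]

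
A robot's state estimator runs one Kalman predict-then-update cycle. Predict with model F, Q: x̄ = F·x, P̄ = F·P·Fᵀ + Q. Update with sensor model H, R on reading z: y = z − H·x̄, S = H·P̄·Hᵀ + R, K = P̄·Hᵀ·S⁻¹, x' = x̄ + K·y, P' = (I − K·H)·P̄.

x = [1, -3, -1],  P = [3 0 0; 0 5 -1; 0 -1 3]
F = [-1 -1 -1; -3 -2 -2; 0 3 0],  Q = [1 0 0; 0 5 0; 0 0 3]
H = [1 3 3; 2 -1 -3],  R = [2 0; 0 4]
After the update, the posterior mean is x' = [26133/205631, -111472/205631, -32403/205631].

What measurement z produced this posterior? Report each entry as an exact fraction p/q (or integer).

x̄ = F·x = [3, 5, -9]
P̄ = F·P·Fᵀ + Q = [10 21 -12; 21 56 -24; -12 -24 48]
S = H·P̄·Hᵀ + R = [570 -223; -223 448]
K = P̄·Hᵀ·S⁻¹ = [24381/205631 28201/205631; 65350/205631 59151/205631; -5232/205631 -68700/205631]
x' − x̄ = [-590760/205631, -1139627/205631, 1818276/205631] = K·y
y = (KᵀK)⁻¹·Kᵀ·(x' − x̄) = [7, -27]
z = y + H·x̄ = [7, -27] + [-9, 28] = [-2, 1]

z = [-2, 1]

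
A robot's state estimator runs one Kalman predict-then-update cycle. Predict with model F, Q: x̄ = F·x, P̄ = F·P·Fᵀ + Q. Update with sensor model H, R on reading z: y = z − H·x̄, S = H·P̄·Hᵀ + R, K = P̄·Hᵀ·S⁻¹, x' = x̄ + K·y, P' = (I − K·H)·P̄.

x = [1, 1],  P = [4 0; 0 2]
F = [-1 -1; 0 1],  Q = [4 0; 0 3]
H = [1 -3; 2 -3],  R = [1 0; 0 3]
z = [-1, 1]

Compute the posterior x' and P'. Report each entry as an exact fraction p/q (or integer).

x' = [602/727, 371/727]
P' = [1686/727 684/727; 684/727 337/727]

x̄ = F·x = [-2, 1]
P̄ = F·P·Fᵀ + Q = [10 -2; -2 5]
y = z − H·x̄ = [4, 8]
S = H·P̄·Hᵀ + R = [68 83; 83 112]
K = P̄·Hᵀ·S⁻¹ = [-366/727 440/727; -327/727 119/727]
x' = x̄ + K·y = [602/727, 371/727]
P' = (I − K·H)·P̄ = [1686/727 684/727; 684/727 337/727]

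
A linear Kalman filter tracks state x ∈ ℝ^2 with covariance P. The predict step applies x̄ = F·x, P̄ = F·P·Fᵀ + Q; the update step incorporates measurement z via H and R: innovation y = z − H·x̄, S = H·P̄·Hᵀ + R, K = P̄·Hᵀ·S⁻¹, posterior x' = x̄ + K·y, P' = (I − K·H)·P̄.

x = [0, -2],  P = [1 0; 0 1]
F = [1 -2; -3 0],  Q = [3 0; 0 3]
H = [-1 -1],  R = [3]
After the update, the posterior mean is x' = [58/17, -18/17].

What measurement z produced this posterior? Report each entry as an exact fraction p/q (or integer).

x̄ = F·x = [4, 0]
P̄ = F·P·Fᵀ + Q = [8 -3; -3 12]
S = H·P̄·Hᵀ + R = [17]
K = P̄·Hᵀ·S⁻¹ = [-5/17; -9/17]
x' − x̄ = [-10/17, -18/17] = K·y
y = (KᵀK)⁻¹·Kᵀ·(x' − x̄) = [2]
z = y + H·x̄ = [2] + [-4] = [-2]

z = [-2]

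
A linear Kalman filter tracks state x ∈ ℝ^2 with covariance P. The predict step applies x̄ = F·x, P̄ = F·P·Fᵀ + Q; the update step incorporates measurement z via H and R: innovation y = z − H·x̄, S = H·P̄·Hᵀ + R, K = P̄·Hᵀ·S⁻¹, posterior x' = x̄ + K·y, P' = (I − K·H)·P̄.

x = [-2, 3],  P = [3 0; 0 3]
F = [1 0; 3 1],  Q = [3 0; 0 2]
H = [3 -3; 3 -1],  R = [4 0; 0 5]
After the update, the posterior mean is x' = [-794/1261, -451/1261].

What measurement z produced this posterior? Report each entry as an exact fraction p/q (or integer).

z = [-1, -1]

x̄ = F·x = [-2, -3]
P̄ = F·P·Fᵀ + Q = [6 9; 9 32]
S = H·P̄·Hᵀ + R = [184 42; 42 37]
K = P̄·Hᵀ·S⁻¹ = [-711/5044 1017/2522; -2343/5044 989/2522]
x' − x̄ = [1728/1261, 3332/1261] = K·y
y = (KᵀK)⁻¹·Kᵀ·(x' − x̄) = [-4, 2]
z = y + H·x̄ = [-4, 2] + [3, -3] = [-1, -1]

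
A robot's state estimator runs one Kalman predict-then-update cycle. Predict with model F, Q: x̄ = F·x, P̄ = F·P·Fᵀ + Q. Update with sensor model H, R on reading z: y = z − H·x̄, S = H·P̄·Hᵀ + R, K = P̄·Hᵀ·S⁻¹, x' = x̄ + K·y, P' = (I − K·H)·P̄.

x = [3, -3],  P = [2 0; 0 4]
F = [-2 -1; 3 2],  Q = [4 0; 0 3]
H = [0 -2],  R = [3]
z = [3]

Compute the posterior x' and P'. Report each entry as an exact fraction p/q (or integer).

x̄ = F·x = [-3, 3]
P̄ = F·P·Fᵀ + Q = [16 -20; -20 37]
y = z − H·x̄ = [9]
S = H·P̄·Hᵀ + R = [151]
K = P̄·Hᵀ·S⁻¹ = [40/151; -74/151]
x' = x̄ + K·y = [-93/151, -213/151]
P' = (I − K·H)·P̄ = [816/151 -60/151; -60/151 111/151]

x' = [-93/151, -213/151]
P' = [816/151 -60/151; -60/151 111/151]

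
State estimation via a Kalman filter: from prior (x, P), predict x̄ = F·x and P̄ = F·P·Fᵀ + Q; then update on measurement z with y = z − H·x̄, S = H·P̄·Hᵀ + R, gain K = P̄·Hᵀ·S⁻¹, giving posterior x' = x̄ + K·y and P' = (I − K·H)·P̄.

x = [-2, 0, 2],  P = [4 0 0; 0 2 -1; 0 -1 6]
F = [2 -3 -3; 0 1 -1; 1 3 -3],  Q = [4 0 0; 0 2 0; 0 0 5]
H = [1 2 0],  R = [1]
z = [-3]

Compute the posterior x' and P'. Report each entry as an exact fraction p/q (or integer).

x' = [-632/171, 6/19, -224/171]
P' = [3050/171 -164/19 -2668/171; -164/19 84/19 154/19; -2668/171 154/19 6113/171]

x̄ = F·x = [-10, -2, -8]
P̄ = F·P·Fᵀ + Q = [74 12 44; 12 12 30; 44 30 99]
y = z − H·x̄ = [11]
S = H·P̄·Hᵀ + R = [171]
K = P̄·Hᵀ·S⁻¹ = [98/171; 4/19; 104/171]
x' = x̄ + K·y = [-632/171, 6/19, -224/171]
P' = (I − K·H)·P̄ = [3050/171 -164/19 -2668/171; -164/19 84/19 154/19; -2668/171 154/19 6113/171]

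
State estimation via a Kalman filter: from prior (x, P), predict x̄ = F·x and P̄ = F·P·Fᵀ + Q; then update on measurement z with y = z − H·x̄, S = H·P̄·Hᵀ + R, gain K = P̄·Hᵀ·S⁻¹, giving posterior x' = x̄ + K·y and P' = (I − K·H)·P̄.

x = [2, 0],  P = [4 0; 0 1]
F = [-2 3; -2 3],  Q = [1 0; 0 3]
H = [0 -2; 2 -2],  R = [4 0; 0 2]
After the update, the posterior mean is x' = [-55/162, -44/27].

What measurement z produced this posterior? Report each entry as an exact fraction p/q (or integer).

x̄ = F·x = [-4, -4]
P̄ = F·P·Fᵀ + Q = [26 25; 25 28]
S = H·P̄·Hᵀ + R = [116 12; 12 18]
K = P̄·Hᵀ·S⁻¹ = [-77/162 104/243; -13/27 -1/81]
x' − x̄ = [593/162, 64/27] = K·y
y = (KᵀK)⁻¹·Kᵀ·(x' − x̄) = [-5, 3]
z = y + H·x̄ = [-5, 3] + [8, 0] = [3, 3]

z = [3, 3]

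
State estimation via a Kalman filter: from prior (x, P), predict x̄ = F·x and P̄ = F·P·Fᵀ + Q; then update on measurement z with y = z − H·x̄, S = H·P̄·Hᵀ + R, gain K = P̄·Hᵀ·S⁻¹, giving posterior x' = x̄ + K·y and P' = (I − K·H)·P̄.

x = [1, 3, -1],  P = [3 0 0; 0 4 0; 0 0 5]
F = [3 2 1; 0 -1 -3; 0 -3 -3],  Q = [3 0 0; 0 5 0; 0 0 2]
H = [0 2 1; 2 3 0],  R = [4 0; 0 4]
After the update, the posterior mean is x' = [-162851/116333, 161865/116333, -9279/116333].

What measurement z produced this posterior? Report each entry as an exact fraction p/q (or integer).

z = [3, 1]

x̄ = F·x = [8, 0, -6]
P̄ = F·P·Fᵀ + Q = [51 -23 -39; -23 54 57; -39 57 83]
S = H·P̄·Hᵀ + R = [531 325; 325 418]
K = P̄·Hᵀ·S⁻¹ = [-46255/116333 45148/116333; 31270/116333 7971/116333; 52121/116333 -14642/116333]
x' − x̄ = [-1093515/116333, 161865/116333, 688719/116333] = K·y
y = (KᵀK)⁻¹·Kᵀ·(x' − x̄) = [9, -15]
z = y + H·x̄ = [9, -15] + [-6, 16] = [3, 1]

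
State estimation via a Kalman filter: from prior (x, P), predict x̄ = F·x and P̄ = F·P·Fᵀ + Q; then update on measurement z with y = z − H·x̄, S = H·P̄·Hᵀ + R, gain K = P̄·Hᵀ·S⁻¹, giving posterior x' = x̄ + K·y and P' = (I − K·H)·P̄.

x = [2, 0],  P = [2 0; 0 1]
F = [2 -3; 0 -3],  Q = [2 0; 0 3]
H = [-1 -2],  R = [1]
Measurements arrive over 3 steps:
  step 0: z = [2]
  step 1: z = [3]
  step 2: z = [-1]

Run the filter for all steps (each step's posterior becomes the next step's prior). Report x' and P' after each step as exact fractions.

step 0: x̄ = F·x = [4, 0]
step 0: P̄ = F·P·Fᵀ + Q = [19 9; 9 12]
step 0: y = z − H·x̄ = [6]
step 0: S = H·P̄·Hᵀ + R = [104]
step 0: K = P̄·Hᵀ·S⁻¹ = [-37/104; -33/104]
step 0: x' = x̄ + K·y = [97/52, -99/52]
step 0: P' = (I − K·H)·P̄ = [607/104 -285/104; -285/104 159/104]
step 1: x̄ = F·x = [491/52, 297/52]
step 1: P̄ = F·P·Fᵀ + Q = [7487/104 3141/104; 3141/104 1743/104]
step 1: y = z − H·x̄ = [1241/52]
step 1: S = H·P̄·Hᵀ + R = [27127/104]
step 1: K = P̄·Hᵀ·S⁻¹ = [-13769/27127; -6627/27127]
step 1: x' = x̄ + K·y = [-72461/27127, -3219/27127]
step 1: P' = (I − K·H)·P̄ = [129947/27127 -58089/27127; -58089/27127 32358/27127]
step 2: x̄ = F·x = [-135265/27127, 9657/27127]
step 2: P̄ = F·P·Fᵀ + Q = [1562332/27127 639756/27127; 639756/27127 372603/27127]
step 2: y = z − H·x̄ = [-143078/27127]
step 2: S = H·P̄·Hᵀ + R = [5638895/27127]
step 2: K = P̄·Hᵀ·S⁻¹ = [-2841844/5638895; -1384962/5638895]
step 2: x' = x̄ + K·y = [-13128609/5638895, 9312213/5638895]
step 2: P' = (I − K·H)·P̄ = [27048652/5638895 -12103404/5638895; -12103404/5638895 6744183/5638895]

step 0: x' = [97/52, -99/52], P' = [607/104 -285/104; -285/104 159/104]
step 1: x' = [-72461/27127, -3219/27127], P' = [129947/27127 -58089/27127; -58089/27127 32358/27127]
step 2: x' = [-13128609/5638895, 9312213/5638895], P' = [27048652/5638895 -12103404/5638895; -12103404/5638895 6744183/5638895]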